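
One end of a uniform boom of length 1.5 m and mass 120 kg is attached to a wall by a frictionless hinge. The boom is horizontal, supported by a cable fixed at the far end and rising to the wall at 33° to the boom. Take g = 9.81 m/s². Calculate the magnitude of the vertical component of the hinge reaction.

|H_y| ≈ 589 N

Take torques about the hinge: T sin 33° · 1.5 = 120×9.81×0.75 = 882.9 N·m.
So T = 882.9 / (0.5446 × 1.5) = 1080.7 N.
ΣF_y = 0: H_y = (120×9.81) − T sin 33° = 1177.2 − 588.6 = 588.6 N.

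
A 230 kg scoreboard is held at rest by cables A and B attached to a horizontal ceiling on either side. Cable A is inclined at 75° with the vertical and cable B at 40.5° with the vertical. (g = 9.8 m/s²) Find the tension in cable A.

T_A ≈ 1620 N

Angles from the horizontal: cable A is 90° − 75° = 15°, cable B is 90° − 40.5° = 49.5°.
Weight W = 230 × 9.8 = 2254 N acts straight down.
Horizontal: T_A cos 15° = T_B cos 49.5°  →  T_B = 1.487 T_A.
Vertical: T_A sin 15° + T_B sin 49.5° = 2254.
Substituting the horizontal relation into the vertical equation gives 1.39 T_A = 2254, so T_A = 1622 N.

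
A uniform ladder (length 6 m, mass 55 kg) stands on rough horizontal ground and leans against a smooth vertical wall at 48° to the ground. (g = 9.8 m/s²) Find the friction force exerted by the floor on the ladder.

Torques about the foot: N_wall · 6 sin 48° = 55×9.8×3 cos 48° → N_wall = 242.66 N.
ΣF_x = 0: f_floor = N_wall = 242.66 N.

f ≈ 243 N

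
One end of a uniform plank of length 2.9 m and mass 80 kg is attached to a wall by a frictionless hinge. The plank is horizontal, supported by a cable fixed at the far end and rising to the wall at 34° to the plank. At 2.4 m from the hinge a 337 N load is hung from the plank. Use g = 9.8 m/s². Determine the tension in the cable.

T ≈ 1200 N

Take torques about the hinge: T sin 34° · 2.9 = 80×9.8×1.45 + 337×2.4 = 1945.6 N·m.
So T = 1945.6 / (0.5592 × 2.9) = 1199.8 N.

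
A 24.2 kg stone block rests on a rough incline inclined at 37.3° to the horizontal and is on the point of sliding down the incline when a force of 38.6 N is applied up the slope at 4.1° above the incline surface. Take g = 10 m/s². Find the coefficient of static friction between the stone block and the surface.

On the verge of sliding down the incline, friction is at its maximum μN and acts up the slope.
Perpendicular to incline: N = W cos 37.3° − P sin 4.1° = 192.5 − 2.76 = 189.7 N.
Along incline: P cos 4.1° + μN = W sin 37.3° → μ = (W sin 37.3° − P cos 4.1°) / N = 0.57.

μ ≈ 0.570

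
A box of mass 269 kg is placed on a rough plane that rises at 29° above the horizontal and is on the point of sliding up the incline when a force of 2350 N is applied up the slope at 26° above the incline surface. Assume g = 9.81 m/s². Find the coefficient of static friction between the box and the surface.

μ ≈ 0.652

On the verge of sliding up the incline, friction is at its maximum μN and acts down the slope.
Perpendicular to incline: N = W cos 29° − P sin 26° = 2308 − 1030 = 1278 N.
Along incline: P cos 26° − μN = W sin 29° → μ = −(W sin 29° − P cos 26°) / N = 0.6517.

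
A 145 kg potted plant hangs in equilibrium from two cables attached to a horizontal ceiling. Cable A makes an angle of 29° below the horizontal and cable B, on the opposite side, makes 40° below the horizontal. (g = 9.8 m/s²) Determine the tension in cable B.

Weight W = 145 × 9.8 = 1421 N acts straight down.
Horizontal: T_A cos 29° = T_B cos 40°  →  T_A = 0.8759 T_B.
Vertical: T_A sin 29° + T_B sin 40° = 1421.
Substituting the horizontal relation into the vertical equation gives 1.067 T_B = 1421, so T_B = 1331 N.

T_B ≈ 1330 N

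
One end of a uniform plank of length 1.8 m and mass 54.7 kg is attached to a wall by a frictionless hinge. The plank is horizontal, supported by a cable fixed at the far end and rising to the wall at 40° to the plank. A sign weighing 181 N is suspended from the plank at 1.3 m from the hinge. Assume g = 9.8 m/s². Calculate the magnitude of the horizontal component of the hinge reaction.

H_x ≈ 475 N

Take torques about the hinge: T sin 40° · 1.8 = 54.7×9.8×0.9 + 181×1.3 = 717.75 N·m.
So T = 717.75 / (0.6428 × 1.8) = 620.35 N.
ΣF_x = 0: H_x = T cos 40° = 475.21 N.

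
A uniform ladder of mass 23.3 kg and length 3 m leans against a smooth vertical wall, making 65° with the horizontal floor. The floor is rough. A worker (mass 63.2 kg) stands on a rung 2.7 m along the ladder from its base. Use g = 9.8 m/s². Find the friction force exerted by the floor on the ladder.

f ≈ 313 N

Torques about the foot: N_wall · 3 sin 65° = 23.3×9.8×1.5 cos 65° + 63.2×9.8×2.7 cos 65° → N_wall = 313.17 N.
ΣF_x = 0: f_floor = N_wall = 313.17 N.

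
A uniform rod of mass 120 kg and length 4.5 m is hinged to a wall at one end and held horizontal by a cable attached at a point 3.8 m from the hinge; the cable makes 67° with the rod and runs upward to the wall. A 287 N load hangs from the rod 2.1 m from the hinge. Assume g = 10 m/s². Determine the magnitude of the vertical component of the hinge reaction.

|H_y| ≈ 618 N

Take torques about the hinge: T sin 67° · 3.8 = 120×10×2.25 + 287×2.1 = 3302.7 N·m.
So T = 3302.7 / (0.9205 × 3.8) = 944.19 N.
ΣF_y = 0: H_y = (120×10 + 287) − T sin 67° = 1487 − 869.13 = 617.87 N.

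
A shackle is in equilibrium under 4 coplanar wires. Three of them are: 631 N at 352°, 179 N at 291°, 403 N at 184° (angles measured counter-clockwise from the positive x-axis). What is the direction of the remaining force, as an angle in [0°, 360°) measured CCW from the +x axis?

Sum the known components: ΣF_x = 287 N, ΣF_y = -283 N.
For equilibrium the remaining force must supply (−ΣF_x, −ΣF_y) = (-287, 283) N.
Magnitude = √((-287)² + (283)²) = 403.1 N; direction = atan2(283, -287) = 135.4°.

θ ≈ 135°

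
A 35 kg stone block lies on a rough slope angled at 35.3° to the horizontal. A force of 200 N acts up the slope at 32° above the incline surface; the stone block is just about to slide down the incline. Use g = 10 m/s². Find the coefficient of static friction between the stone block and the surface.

μ ≈ 0.182

On the verge of sliding down the incline, friction is at its maximum μN and acts up the slope.
Perpendicular to incline: N = W cos 35.3° − P sin 32° = 285.6 − 106 = 179.7 N.
Along incline: P cos 32° + μN = W sin 35.3° → μ = (W sin 35.3° − P cos 32°) / N = 0.1817.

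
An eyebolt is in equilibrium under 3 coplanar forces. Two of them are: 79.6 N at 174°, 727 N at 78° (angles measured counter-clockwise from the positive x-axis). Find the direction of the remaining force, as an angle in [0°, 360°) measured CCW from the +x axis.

Sum the known components: ΣF_x = 71.99 N, ΣF_y = 719.4 N.
For equilibrium the remaining force must supply (−ΣF_x, −ΣF_y) = (-71.99, -719.4) N.
Magnitude = √((-71.99)² + (-719.4)²) = 723 N; direction = atan2(-719.4, -71.99) = 264.3°.

θ ≈ 264°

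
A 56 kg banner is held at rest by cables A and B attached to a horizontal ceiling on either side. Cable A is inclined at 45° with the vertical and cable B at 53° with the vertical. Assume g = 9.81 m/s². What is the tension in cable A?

T_A ≈ 443 N

Angles from the horizontal: cable A is 90° − 45° = 45°, cable B is 90° − 53° = 37°.
Weight W = 56 × 9.81 = 549.4 N acts straight down.
Horizontal: T_A cos 45° = T_B cos 37°  →  T_B = 0.8854 T_A.
Vertical: T_A sin 45° + T_B sin 37° = 549.4.
Substituting the horizontal relation into the vertical equation gives 1.24 T_A = 549.4, so T_A = 443.1 N.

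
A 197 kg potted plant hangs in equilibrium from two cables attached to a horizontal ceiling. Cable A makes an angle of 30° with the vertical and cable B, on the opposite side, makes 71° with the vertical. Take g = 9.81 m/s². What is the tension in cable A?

T_A ≈ 1860 N

Angles from the horizontal: cable A is 90° − 30° = 60°, cable B is 90° − 71° = 19°.
Weight W = 197 × 9.81 = 1933 N acts straight down.
Horizontal: T_A cos 60° = T_B cos 19°  →  T_B = 0.5288 T_A.
Vertical: T_A sin 60° + T_B sin 19° = 1933.
Substituting the horizontal relation into the vertical equation gives 1.038 T_A = 1933, so T_A = 1861 N.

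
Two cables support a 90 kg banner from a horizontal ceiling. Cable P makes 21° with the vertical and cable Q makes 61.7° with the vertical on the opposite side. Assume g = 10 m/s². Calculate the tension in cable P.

T_P ≈ 799 N

Angles from the horizontal: cable P is 90° − 21° = 69°, cable Q is 90° − 61.7° = 28.3°.
Weight W = 90 × 10 = 900 N acts straight down.
Horizontal: T_P cos 69° = T_Q cos 28.3°  →  T_Q = 0.407 T_P.
Vertical: T_P sin 69° + T_Q sin 28.3° = 900.
Substituting the horizontal relation into the vertical equation gives 1.127 T_P = 900, so T_P = 798.9 N.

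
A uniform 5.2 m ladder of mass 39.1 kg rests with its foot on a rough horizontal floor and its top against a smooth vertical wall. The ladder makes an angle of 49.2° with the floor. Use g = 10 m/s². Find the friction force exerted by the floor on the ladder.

Torques about the foot: N_wall · 5.2 sin 49.2° = 39.1×10×2.6 cos 49.2° → N_wall = 168.75 N.
ΣF_x = 0: f_floor = N_wall = 168.75 N.

f ≈ 169 N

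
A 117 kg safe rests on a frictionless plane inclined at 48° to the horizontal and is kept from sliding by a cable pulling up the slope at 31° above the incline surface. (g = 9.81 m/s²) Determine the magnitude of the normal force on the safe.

N ≈ 255 N

Take axes along and perpendicular to the incline. Weight components: W sin 48° = 853 N down-slope, W cos 48° = 768 N into the surface.
Along incline: T cos 31° = W sin 48° → T = 995.1 N.
Perpendicular: N = W cos 48° − T sin 31° = 255.5 N.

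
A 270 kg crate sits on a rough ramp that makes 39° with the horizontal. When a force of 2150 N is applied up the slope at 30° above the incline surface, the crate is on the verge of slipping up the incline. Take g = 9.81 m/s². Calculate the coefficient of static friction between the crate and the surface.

On the verge of sliding up the incline, friction is at its maximum μN and acts down the slope.
Perpendicular to incline: N = W cos 39° − P sin 30° = 2058 − 1075 = 983.4 N.
Along incline: P cos 30° − μN = W sin 39° → μ = −(W sin 39° − P cos 30°) / N = 0.1984.

μ ≈ 0.198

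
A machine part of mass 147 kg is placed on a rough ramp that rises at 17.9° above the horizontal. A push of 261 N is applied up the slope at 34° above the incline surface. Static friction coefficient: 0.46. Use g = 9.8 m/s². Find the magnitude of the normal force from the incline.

N ≈ 1220 N

Axes along / perpendicular to the incline. W sin 17.9° = 442.8 N down-slope; W cos 17.9° = 1371 N into the surface.
Perpendicular: N = W cos 17.9° − P sin 34° = 1371 − 145.9 = 1225 N.
Along incline: P cos 34° + f = W sin 17.9° (friction acts up-slope) → f = 442.8 − 216.4 = 226.4 N.
|f| = 226.4 N ≤ μN = 563.5 N, so the machine part is indeed static.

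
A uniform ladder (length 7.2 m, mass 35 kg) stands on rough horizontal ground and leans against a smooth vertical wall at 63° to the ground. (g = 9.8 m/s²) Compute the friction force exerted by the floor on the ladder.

f ≈ 87.4 N

Torques about the foot: N_wall · 7.2 sin 63° = 35×9.8×3.6 cos 63° → N_wall = 87.384 N.
ΣF_x = 0: f_floor = N_wall = 87.384 N.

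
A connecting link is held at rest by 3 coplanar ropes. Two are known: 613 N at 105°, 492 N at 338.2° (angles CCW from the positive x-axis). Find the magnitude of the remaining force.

F ≈ 506 N

Sum the known components: ΣF_x = 298.2 N, ΣF_y = 409.4 N.
For equilibrium the remaining force must supply (−ΣF_x, −ΣF_y) = (-298.2, -409.4) N.
Magnitude = √((-298.2)² + (-409.4)²) = 506.5 N; direction = atan2(-409.4, -298.2) = 233.9°.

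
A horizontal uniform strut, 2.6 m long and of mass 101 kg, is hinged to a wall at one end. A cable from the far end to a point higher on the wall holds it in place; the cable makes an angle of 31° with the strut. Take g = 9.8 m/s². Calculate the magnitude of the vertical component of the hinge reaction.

|H_y| ≈ 495 N

Take torques about the hinge: T sin 31° · 2.6 = 101×9.8×1.3 = 1286.7 N·m.
So T = 1286.7 / (0.5150 × 2.6) = 960.9 N.
ΣF_y = 0: H_y = (101×9.8) − T sin 31° = 989.8 − 494.9 = 494.9 N.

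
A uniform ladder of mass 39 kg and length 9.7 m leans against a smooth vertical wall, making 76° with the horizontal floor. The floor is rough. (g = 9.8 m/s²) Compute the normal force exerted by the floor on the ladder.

ΣF_y = 0: N_floor = 39×9.8 = 382.2 N.

N_floor ≈ 382 N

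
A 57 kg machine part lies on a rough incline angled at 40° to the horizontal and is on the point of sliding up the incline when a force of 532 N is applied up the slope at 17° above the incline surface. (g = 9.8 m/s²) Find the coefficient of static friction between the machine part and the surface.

μ ≈ 0.550

On the verge of sliding up the incline, friction is at its maximum μN and acts down the slope.
Perpendicular to incline: N = W cos 40° − P sin 17° = 427.9 − 155.5 = 272.4 N.
Along incline: P cos 17° − μN = W sin 40° → μ = −(W sin 40° − P cos 17°) / N = 0.5496.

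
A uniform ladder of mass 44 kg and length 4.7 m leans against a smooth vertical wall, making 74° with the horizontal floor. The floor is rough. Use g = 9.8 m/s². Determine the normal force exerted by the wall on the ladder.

N_wall ≈ 61.8 N

Torques about the foot: N_wall · 4.7 sin 74° = 44×9.8×2.35 cos 74° → N_wall = 61.822 N.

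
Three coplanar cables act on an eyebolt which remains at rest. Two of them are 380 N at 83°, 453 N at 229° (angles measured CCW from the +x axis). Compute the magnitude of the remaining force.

Sum the known components: ΣF_x = -250.9 N, ΣF_y = 35.28 N.
For equilibrium the remaining force must supply (−ΣF_x, −ΣF_y) = (250.9, -35.28) N.
Magnitude = √((250.9)² + (-35.28)²) = 253.4 N; direction = atan2(-35.28, 250.9) = 352.0°.

F ≈ 253 N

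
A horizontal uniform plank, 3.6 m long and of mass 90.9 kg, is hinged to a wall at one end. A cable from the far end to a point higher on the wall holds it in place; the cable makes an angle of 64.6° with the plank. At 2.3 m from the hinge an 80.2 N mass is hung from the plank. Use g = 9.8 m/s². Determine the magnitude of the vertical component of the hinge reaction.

Take torques about the hinge: T sin 64.6° · 3.6 = 90.9×9.8×1.8 + 80.2×2.3 = 1787.9 N·m.
So T = 1787.9 / (0.9033 × 3.6) = 549.79 N.
ΣF_y = 0: H_y = (90.9×9.8 + 80.2) − T sin 64.6° = 971.02 − 496.65 = 474.37 N.

|H_y| ≈ 474 N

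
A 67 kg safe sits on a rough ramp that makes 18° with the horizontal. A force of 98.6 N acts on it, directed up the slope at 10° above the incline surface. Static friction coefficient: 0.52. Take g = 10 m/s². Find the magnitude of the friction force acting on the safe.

f ≈ 110 N

Axes along / perpendicular to the incline. W sin 18° = 207 N down-slope; W cos 18° = 637.2 N into the surface.
Perpendicular: N = W cos 18° − P sin 10° = 637.2 − 17.12 = 620.1 N.
Along incline: P cos 10° + f = W sin 18° (friction acts up-slope) → f = 207 − 97.1 = 109.9 N.
|f| = 109.9 N ≤ μN = 322.4 N, so the safe is indeed static.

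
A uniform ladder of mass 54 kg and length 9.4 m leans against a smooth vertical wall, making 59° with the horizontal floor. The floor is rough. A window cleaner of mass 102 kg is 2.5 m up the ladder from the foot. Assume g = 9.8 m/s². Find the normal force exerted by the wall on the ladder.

Torques about the foot: N_wall · 9.4 sin 59° = 54×9.8×4.7 cos 59° + 102×9.8×2.5 cos 59° → N_wall = 318.73 N.

N_wall ≈ 319 N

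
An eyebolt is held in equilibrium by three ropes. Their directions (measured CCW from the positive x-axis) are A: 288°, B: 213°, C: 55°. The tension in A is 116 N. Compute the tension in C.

Resolve: ΣF_x = 116 cos 288° + T_B cos 213° + T_C cos 55° = 0.
        ΣF_y = 116 sin 288° + T_B sin 213° + T_C sin 55° = 0.
The known terms sum to (35.85, -110.3) N, so -0.8387 T_B + 0.5736 T_C = -35.85 and -0.5446 T_B + 0.8192 T_C = 110.3.
Solving simultaneously: T_B = 247.3 N, T_C = 299.1 N.

T_C ≈ 299 N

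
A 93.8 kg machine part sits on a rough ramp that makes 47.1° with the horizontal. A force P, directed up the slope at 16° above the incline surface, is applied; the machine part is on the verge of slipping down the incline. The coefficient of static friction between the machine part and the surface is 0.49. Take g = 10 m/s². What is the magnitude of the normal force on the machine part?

On the verge of sliding down the incline, friction equals μN and acts up the slope.
Perpendicular: N + P sin 16° = W cos 47.1° = 638.5 N.
Along incline: P cos 16° + μN = W sin 47.1° with W sin 47.1° = 687.1 N.
Solving the pair for P and N: P = 453 N, N = 513.7 N (and f = μN = 251.7 N).

N ≈ 514 N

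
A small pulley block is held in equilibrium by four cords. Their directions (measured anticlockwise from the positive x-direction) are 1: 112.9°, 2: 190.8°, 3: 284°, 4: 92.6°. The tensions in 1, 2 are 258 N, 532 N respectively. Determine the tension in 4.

T_4 ≈ 2890 N

Resolve: ΣF_x = 258 cos 112.9° + 532 cos 190.8° + T_3 cos 284° + T_4 cos 92.6° = 0.
        ΣF_y = 258 sin 112.9° + 532 sin 190.8° + T_3 sin 284° + T_4 sin 92.6° = 0.
The known terms sum to (-623, 138) N, so 0.2419 T_3 − 0.0454 T_4 = 623 and -0.9703 T_3 + 0.9990 T_4 = -138.
Solving simultaneously: T_3 = 3117 N, T_4 = 2889 N.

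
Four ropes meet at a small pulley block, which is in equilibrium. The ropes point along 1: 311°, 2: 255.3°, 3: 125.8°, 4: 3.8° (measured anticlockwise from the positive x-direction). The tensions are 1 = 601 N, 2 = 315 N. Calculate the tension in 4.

T_4 ≈ 222 N

Resolve: ΣF_x = 601 cos 311° + 315 cos 255.3° + T_3 cos 125.8° + T_4 cos 3.8° = 0.
        ΣF_y = 601 sin 311° + 315 sin 255.3° + T_3 sin 125.8° + T_4 sin 3.8° = 0.
The known terms sum to (314.4, -758.3) N, so -0.5850 T_3 + 0.9978 T_4 = -314.4 and 0.8111 T_3 + 0.0663 T_4 = 758.3.
Solving simultaneously: T_3 = 916.7 N, T_4 = 222.4 N.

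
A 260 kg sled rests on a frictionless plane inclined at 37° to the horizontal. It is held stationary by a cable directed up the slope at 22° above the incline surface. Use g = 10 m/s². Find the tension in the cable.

T ≈ 1690 N

Take axes along and perpendicular to the incline. Weight components: W sin 37° = 1565 N down-slope, W cos 37° = 2076 N into the surface.
Along incline: T cos 22° = W sin 37° → T = 1688 N.
Perpendicular: N = W cos 37° − T sin 22° = 1444 N.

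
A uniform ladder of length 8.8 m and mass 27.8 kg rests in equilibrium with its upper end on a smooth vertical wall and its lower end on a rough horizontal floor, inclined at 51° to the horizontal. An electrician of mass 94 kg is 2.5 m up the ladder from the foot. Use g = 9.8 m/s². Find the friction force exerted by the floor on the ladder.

Torques about the foot: N_wall · 8.8 sin 51° = 27.8×9.8×4.4 cos 51° + 94×9.8×2.5 cos 51° → N_wall = 322.23 N.
ΣF_x = 0: f_floor = N_wall = 322.23 N.

f ≈ 322 N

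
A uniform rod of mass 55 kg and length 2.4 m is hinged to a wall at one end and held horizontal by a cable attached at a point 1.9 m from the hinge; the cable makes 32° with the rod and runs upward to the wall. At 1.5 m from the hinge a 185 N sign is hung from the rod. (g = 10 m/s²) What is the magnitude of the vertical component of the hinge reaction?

Take torques about the hinge: T sin 32° · 1.9 = 55×10×1.2 + 185×1.5 = 937.5 N·m.
So T = 937.5 / (0.5299 × 1.9) = 931.12 N.
ΣF_y = 0: H_y = (55×10 + 185) − T sin 32° = 735 − 493.42 = 241.58 N.

|H_y| ≈ 242 N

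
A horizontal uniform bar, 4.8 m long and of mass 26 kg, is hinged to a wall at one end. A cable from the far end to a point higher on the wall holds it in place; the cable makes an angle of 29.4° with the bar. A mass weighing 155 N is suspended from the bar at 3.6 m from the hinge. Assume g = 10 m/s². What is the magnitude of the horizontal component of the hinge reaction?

Take torques about the hinge: T sin 29.4° · 4.8 = 26×10×2.4 + 155×3.6 = 1182 N·m.
So T = 1182 / (0.4909 × 4.8) = 501.63 N.
ΣF_x = 0: H_x = T cos 29.4° = 437.02 N.

H_x ≈ 437 N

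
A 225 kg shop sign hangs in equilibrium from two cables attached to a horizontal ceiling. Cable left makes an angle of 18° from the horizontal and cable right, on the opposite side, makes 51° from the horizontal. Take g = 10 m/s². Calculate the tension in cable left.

T_left ≈ 1520 N

Weight W = 225 × 10 = 2250 N acts straight down.
Horizontal: T_left cos 18° = T_right cos 51°  →  T_right = 1.511 T_left.
Vertical: T_left sin 18° + T_right sin 51° = 2250.
Substituting the horizontal relation into the vertical equation gives 1.483 T_left = 2250, so T_left = 1517 N.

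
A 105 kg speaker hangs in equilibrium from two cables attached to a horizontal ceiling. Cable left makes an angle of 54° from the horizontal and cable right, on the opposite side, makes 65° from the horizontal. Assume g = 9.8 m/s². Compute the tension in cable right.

T_right ≈ 692 N

Weight W = 105 × 9.8 = 1029 N acts straight down.
Horizontal: T_left cos 54° = T_right cos 65°  →  T_left = 0.719 T_right.
Vertical: T_left sin 54° + T_right sin 65° = 1029.
Substituting the horizontal relation into the vertical equation gives 1.488 T_right = 1029, so T_right = 691.5 N.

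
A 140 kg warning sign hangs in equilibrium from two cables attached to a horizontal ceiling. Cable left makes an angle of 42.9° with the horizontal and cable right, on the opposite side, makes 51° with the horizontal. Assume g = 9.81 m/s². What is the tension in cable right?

T_right ≈ 1010 N

Weight W = 140 × 9.81 = 1373 N acts straight down.
Horizontal: T_left cos 42.9° = T_right cos 51°  →  T_left = 0.8591 T_right.
Vertical: T_left sin 42.9° + T_right sin 51° = 1373.
Substituting the horizontal relation into the vertical equation gives 1.362 T_right = 1373, so T_right = 1008 N.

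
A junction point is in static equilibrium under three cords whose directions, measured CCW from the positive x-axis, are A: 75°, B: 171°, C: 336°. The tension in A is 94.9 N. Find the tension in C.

T_C ≈ 365 N

Resolve: ΣF_x = 94.9 cos 75° + T_B cos 171° + T_C cos 336° = 0.
        ΣF_y = 94.9 sin 75° + T_B sin 171° + T_C sin 336° = 0.
The known terms sum to (24.56, 91.67) N, so -0.9877 T_B + 0.9135 T_C = -24.56 and 0.1564 T_B − 0.4067 T_C = -91.67.
Solving simultaneously: T_B = 362.2 N, T_C = 364.7 N.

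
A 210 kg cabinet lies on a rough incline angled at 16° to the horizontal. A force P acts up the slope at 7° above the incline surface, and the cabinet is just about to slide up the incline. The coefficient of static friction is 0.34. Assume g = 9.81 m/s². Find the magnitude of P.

On the verge of sliding up the incline, friction equals μN and acts down the slope.
Perpendicular: N + P sin 7° = W cos 16° = 1980 N.
Along incline: P cos 7° = W sin 16° + μN  with W sin 16° = 567.8 N.
Solving the pair for P and N: P = 1200 N, N = 1834 N (and f = μN = 623.6 N).

P ≈ 1200 N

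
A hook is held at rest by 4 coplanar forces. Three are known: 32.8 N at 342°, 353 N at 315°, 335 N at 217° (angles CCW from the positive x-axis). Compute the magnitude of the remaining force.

F ≈ 462 N

Sum the known components: ΣF_x = 13.26 N, ΣF_y = -461.4 N.
For equilibrium the remaining force must supply (−ΣF_x, −ΣF_y) = (-13.26, 461.4) N.
Magnitude = √((-13.26)² + (461.4)²) = 461.5 N; direction = atan2(461.4, -13.26) = 91.6°.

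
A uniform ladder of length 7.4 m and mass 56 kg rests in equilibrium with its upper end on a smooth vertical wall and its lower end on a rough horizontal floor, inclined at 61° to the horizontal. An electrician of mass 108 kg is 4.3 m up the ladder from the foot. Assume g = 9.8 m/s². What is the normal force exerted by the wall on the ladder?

N_wall ≈ 493 N

Torques about the foot: N_wall · 7.4 sin 61° = 56×9.8×3.7 cos 61° + 108×9.8×4.3 cos 61° → N_wall = 493.01 N.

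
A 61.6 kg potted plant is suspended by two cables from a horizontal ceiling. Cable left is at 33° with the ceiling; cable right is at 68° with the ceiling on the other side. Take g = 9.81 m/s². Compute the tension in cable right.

T_right ≈ 516 N

Weight W = 61.6 × 9.81 = 604.3 N acts straight down.
Horizontal: T_left cos 33° = T_right cos 68°  →  T_left = 0.4467 T_right.
Vertical: T_left sin 33° + T_right sin 68° = 604.3.
Substituting the horizontal relation into the vertical equation gives 1.17 T_right = 604.3, so T_right = 516.3 N.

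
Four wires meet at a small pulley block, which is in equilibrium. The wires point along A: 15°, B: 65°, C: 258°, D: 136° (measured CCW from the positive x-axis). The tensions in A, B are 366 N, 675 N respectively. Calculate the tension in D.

T_D ≈ 564 N

Resolve: ΣF_x = 366 cos 15° + 675 cos 65° + T_C cos 258° + T_D cos 136° = 0.
        ΣF_y = 366 sin 15° + 675 sin 65° + T_C sin 258° + T_D sin 136° = 0.
The known terms sum to (638.8, 706.5) N, so -0.2079 T_C − 0.7193 T_D = -638.8 and -0.9781 T_C + 0.6947 T_D = -706.5.
Solving simultaneously: T_C = 1123 N, T_D = 563.6 N.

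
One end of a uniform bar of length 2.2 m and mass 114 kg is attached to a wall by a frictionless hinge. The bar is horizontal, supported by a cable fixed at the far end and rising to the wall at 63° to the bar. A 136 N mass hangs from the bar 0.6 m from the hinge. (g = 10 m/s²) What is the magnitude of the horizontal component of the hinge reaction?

H_x ≈ 309 N

Take torques about the hinge: T sin 63° · 2.2 = 114×10×1.1 + 136×0.6 = 1335.6 N·m.
So T = 1335.6 / (0.8910 × 2.2) = 681.35 N.
ΣF_x = 0: H_x = T cos 63° = 309.33 N.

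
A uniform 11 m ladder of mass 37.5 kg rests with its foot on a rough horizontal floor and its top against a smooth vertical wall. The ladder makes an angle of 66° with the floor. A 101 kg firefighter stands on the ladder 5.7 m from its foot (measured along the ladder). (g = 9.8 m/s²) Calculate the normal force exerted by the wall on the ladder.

Torques about the foot: N_wall · 11 sin 66° = 37.5×9.8×5.5 cos 66° + 101×9.8×5.7 cos 66° → N_wall = 310.17 N.

N_wall ≈ 310 N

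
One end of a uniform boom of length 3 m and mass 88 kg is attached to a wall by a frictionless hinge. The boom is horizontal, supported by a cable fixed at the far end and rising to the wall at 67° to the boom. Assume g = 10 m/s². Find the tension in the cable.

T ≈ 478 N

Take torques about the hinge: T sin 67° · 3 = 88×10×1.5 = 1320 N·m.
So T = 1320 / (0.9205 × 3) = 478 N.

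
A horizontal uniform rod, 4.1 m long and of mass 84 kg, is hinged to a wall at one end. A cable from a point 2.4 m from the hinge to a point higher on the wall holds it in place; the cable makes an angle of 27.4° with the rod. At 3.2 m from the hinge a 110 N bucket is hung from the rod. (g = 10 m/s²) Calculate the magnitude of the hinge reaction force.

|H| ≈ 1670 N

Take torques about the hinge: T sin 27.4° · 2.4 = 84×10×2.05 + 110×3.2 = 2074 N·m.
So T = 2074 / (0.4602 × 2.4) = 1877.8 N.
ΣF_x = 0: H_x = T cos 27.4° = 1667.1 N.
ΣF_y = 0: H_y = (84×10 + 110) − T sin 27.4° = 950 − 864.17 = 85.833 N.
|H| = √(H_x² + H_y²) = √((1667.1)² + (85.833)²) = 1669.4 N.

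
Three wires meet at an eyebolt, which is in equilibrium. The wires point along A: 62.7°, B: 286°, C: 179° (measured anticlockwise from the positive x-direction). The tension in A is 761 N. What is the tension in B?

T_B ≈ 713 N

Resolve: ΣF_x = 761 cos 62.7° + T_B cos 286° + T_C cos 179° = 0.
        ΣF_y = 761 sin 62.7° + T_B sin 286° + T_C sin 179° = 0.
The known terms sum to (349, 676.2) N, so 0.2756 T_B − 0.9998 T_C = -349 and -0.9613 T_B + 0.0175 T_C = -676.2.
Solving simultaneously: T_B = 713.4 N, T_C = 545.8 N.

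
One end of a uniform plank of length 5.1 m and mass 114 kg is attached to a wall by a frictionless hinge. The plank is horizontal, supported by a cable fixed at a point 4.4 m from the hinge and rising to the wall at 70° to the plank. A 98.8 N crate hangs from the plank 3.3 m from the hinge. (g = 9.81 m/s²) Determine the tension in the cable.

Take torques about the hinge: T sin 70° · 4.4 = 114×9.81×2.55 + 98.8×3.3 = 3177.8 N·m.
So T = 3177.8 / (0.9397 × 4.4) = 768.58 N.

T ≈ 769 N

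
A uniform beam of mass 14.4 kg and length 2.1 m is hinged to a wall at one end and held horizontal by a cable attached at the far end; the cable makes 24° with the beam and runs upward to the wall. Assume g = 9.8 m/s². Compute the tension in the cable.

T ≈ 173 N

Take torques about the hinge: T sin 24° · 2.1 = 14.4×9.8×1.05 = 148.18 N·m.
So T = 148.18 / (0.4067 × 2.1) = 173.48 N.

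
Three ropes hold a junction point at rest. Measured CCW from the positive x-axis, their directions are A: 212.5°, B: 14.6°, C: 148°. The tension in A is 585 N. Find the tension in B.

Resolve: ΣF_x = 585 cos 212.5° + T_B cos 14.6° + T_C cos 148° = 0.
        ΣF_y = 585 sin 212.5° + T_B sin 14.6° + T_C sin 148° = 0.
The known terms sum to (-493.4, -314.3) N, so 0.9677 T_B − 0.8480 T_C = 493.4 and 0.2521 T_B + 0.5299 T_C = 314.3.
Solving simultaneously: T_B = 726.7 N, T_C = 247.5 N.

T_B ≈ 727 N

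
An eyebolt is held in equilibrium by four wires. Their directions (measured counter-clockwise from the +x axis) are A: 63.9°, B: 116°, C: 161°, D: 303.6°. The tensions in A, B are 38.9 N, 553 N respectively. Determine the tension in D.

T_D ≈ 707 N

Resolve: ΣF_x = 38.9 cos 63.9° + 553 cos 116° + T_C cos 161° + T_D cos 303.6° = 0.
        ΣF_y = 38.9 sin 63.9° + 553 sin 116° + T_C sin 161° + T_D sin 303.6° = 0.
The known terms sum to (-225.3, 532) N, so -0.9455 T_C + 0.5534 T_D = 225.3 and 0.3256 T_C − 0.8329 T_D = -532.
Solving simultaneously: T_C = 175.7 N, T_D = 707.4 N.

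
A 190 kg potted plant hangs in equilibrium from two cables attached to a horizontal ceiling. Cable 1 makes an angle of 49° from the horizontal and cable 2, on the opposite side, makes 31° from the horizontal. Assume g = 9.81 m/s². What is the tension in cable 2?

T_2 ≈ 1240 N

Weight W = 190 × 9.81 = 1864 N acts straight down.
Horizontal: T_1 cos 49° = T_2 cos 31°  →  T_1 = 1.307 T_2.
Vertical: T_1 sin 49° + T_2 sin 31° = 1864.
Substituting the horizontal relation into the vertical equation gives 1.501 T_2 = 1864, so T_2 = 1242 N.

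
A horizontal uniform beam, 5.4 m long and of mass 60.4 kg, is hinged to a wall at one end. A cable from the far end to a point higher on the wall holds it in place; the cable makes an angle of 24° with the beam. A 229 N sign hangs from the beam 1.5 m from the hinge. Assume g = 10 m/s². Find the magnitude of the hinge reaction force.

|H| ≈ 945 N

Take torques about the hinge: T sin 24° · 5.4 = 60.4×10×2.7 + 229×1.5 = 1974.3 N·m.
So T = 1974.3 / (0.4067 × 5.4) = 898.89 N.
ΣF_x = 0: H_x = T cos 24° = 821.18 N.
ΣF_y = 0: H_y = (60.4×10 + 229) − T sin 24° = 833 − 365.61 = 467.39 N.
|H| = √(H_x² + H_y²) = √((821.18)² + (467.39)²) = 944.87 N.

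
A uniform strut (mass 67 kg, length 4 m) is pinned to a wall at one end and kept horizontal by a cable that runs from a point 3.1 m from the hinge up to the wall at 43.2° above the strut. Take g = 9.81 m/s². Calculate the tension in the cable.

Take torques about the hinge: T sin 43.2° · 3.1 = 67×9.81×2 = 1314.5 N·m.
So T = 1314.5 / (0.6845 × 3.1) = 619.45 N.

T ≈ 619 N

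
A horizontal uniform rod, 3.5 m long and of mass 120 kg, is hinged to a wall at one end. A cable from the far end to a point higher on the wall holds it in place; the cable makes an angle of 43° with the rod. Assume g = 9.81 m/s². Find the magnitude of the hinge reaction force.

Take torques about the hinge: T sin 43° · 3.5 = 120×9.81×1.75 = 2060.1 N·m.
So T = 2060.1 / (0.6820 × 3.5) = 863.05 N.
ΣF_x = 0: H_x = T cos 43° = 631.2 N.
ΣF_y = 0: H_y = (120×9.81) − T sin 43° = 1177.2 − 588.6 = 588.6 N.
|H| = √(H_x² + H_y²) = √((631.2)² + (588.6)²) = 863.05 N.

|H| ≈ 863 N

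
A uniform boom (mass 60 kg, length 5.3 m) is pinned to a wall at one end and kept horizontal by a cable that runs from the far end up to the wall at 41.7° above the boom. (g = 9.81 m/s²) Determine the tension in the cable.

Take torques about the hinge: T sin 41.7° · 5.3 = 60×9.81×2.65 = 1559.8 N·m.
So T = 1559.8 / (0.6652 × 5.3) = 442.4 N.

T ≈ 442 N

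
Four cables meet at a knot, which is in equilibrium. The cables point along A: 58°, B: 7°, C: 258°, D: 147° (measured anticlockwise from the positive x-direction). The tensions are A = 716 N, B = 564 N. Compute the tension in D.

T_D ≈ 834 N

Resolve: ΣF_x = 716 cos 58° + 564 cos 7° + T_C cos 258° + T_D cos 147° = 0.
        ΣF_y = 716 sin 58° + 564 sin 7° + T_C sin 258° + T_D sin 147° = 0.
The known terms sum to (939.2, 675.9) N, so -0.2079 T_C − 0.8387 T_D = -939.2 and -0.9781 T_C + 0.5446 T_D = -675.9.
Solving simultaneously: T_C = 1155 N, T_D = 833.5 N.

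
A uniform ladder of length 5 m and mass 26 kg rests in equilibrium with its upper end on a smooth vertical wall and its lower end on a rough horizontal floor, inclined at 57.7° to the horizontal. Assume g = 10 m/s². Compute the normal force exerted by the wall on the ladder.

N_wall ≈ 82.2 N

Torques about the foot: N_wall · 5 sin 57.7° = 26×10×2.5 cos 57.7° → N_wall = 82.183 N.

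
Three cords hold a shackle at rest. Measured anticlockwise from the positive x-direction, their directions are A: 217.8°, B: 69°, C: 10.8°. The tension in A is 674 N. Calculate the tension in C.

T_C ≈ 411 N

Resolve: ΣF_x = 674 cos 217.8° + T_B cos 69° + T_C cos 10.8° = 0.
        ΣF_y = 674 sin 217.8° + T_B sin 69° + T_C sin 10.8° = 0.
The known terms sum to (-532.6, -413.1) N, so 0.3584 T_B + 0.9823 T_C = 532.6 and 0.9336 T_B + 0.1874 T_C = 413.1.
Solving simultaneously: T_B = 360 N, T_C = 410.8 N.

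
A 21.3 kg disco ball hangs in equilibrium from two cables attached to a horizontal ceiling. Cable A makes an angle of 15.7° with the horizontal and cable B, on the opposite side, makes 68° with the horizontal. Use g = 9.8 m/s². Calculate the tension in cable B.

Weight W = 21.3 × 9.8 = 208.7 N acts straight down.
Horizontal: T_A cos 15.7° = T_B cos 68°  →  T_A = 0.3891 T_B.
Vertical: T_A sin 15.7° + T_B sin 68° = 208.7.
Substituting the horizontal relation into the vertical equation gives 1.032 T_B = 208.7, so T_B = 202.2 N.

T_B ≈ 202 N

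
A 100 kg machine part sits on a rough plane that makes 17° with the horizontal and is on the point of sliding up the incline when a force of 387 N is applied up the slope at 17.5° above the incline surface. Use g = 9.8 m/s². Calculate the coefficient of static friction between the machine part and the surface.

μ ≈ 0.101

On the verge of sliding up the incline, friction is at its maximum μN and acts down the slope.
Perpendicular to incline: N = W cos 17° − P sin 17.5° = 937.2 − 116.4 = 820.8 N.
Along incline: P cos 17.5° − μN = W sin 17° → μ = −(W sin 17° − P cos 17.5°) / N = 0.1006.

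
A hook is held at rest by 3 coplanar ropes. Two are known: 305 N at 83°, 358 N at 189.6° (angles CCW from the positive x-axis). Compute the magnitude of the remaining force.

Sum the known components: ΣF_x = -315.8 N, ΣF_y = 243 N.
For equilibrium the remaining force must supply (−ΣF_x, −ΣF_y) = (315.8, -243) N.
Magnitude = √((315.8)² + (-243)²) = 398.5 N; direction = atan2(-243, 315.8) = 322.4°.

F ≈ 398 N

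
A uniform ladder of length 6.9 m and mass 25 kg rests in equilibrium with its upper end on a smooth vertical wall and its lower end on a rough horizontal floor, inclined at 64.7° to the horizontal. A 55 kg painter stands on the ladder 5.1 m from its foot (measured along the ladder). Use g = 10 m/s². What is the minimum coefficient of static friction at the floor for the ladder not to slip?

μ_min ≈ 0.314

ΣF_y = 0: N_floor = 25×10 + 55×10 = 800 N.
Torques about the foot: N_wall · 6.9 sin 64.7° = 25×10×3.45 cos 64.7° + 55×10×5.1 cos 64.7° → N_wall = 251.25 N.
ΣF_x = 0: f_floor = N_wall = 251.25 N.
μ_min = f_floor / N_floor = 251.25 / 800 = 0.3141.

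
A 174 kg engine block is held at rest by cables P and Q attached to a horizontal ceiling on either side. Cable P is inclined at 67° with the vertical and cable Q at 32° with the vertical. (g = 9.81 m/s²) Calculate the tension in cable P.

T_P ≈ 916 N

Angles from the horizontal: cable P is 90° − 67° = 23°, cable Q is 90° − 32° = 58°.
Weight W = 174 × 9.81 = 1707 N acts straight down.
Horizontal: T_P cos 23° = T_Q cos 58°  →  T_Q = 1.737 T_P.
Vertical: T_P sin 23° + T_Q sin 58° = 1707.
Substituting the horizontal relation into the vertical equation gives 1.864 T_P = 1707, so T_P = 915.8 N.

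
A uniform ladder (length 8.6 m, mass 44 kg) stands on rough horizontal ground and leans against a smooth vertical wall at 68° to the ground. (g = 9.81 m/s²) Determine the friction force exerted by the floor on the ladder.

Torques about the foot: N_wall · 8.6 sin 68° = 44×9.81×4.3 cos 68° → N_wall = 87.197 N.
ΣF_x = 0: f_floor = N_wall = 87.197 N.

f ≈ 87.2 N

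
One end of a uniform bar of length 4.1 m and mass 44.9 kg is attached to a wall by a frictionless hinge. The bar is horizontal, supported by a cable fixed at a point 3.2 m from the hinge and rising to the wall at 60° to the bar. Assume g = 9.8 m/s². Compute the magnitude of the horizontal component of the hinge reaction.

H_x ≈ 163 N

Take torques about the hinge: T sin 60° · 3.2 = 44.9×9.8×2.05 = 902.04 N·m.
So T = 902.04 / (0.8660 × 3.2) = 325.5 N.
ΣF_x = 0: H_x = T cos 60° = 162.75 N.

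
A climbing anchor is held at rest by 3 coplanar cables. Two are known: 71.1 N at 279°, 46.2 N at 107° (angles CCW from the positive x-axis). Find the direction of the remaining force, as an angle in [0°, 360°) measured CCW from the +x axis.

Sum the known components: ΣF_x = -2.385 N, ΣF_y = -26.04 N.
For equilibrium the remaining force must supply (−ΣF_x, −ΣF_y) = (2.385, 26.04) N.
Magnitude = √((2.385)² + (26.04)²) = 26.15 N; direction = atan2(26.04, 2.385) = 84.8°.

θ ≈ 84.8°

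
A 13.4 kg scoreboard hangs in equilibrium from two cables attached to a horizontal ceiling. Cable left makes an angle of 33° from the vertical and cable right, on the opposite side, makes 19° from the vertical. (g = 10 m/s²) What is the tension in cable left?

Angles from the horizontal: cable left is 90° − 33° = 57°, cable right is 90° − 19° = 71°.
Weight W = 13.4 × 10 = 134 N acts straight down.
Horizontal: T_left cos 57° = T_right cos 71°  →  T_right = 1.673 T_left.
Vertical: T_left sin 57° + T_right sin 71° = 134.
Substituting the horizontal relation into the vertical equation gives 2.42 T_left = 134, so T_left = 55.36 N.

T_left ≈ 55.4 N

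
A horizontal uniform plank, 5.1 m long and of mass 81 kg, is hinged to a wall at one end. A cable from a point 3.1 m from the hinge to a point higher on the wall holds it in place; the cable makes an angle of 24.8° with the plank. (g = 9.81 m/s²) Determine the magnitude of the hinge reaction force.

Take torques about the hinge: T sin 24.8° · 3.1 = 81×9.81×2.55 = 2026.3 N·m.
So T = 2026.3 / (0.4195 × 3.1) = 1558.3 N.
ΣF_x = 0: H_x = T cos 24.8° = 1414.6 N.
ΣF_y = 0: H_y = (81×9.81) − T sin 24.8° = 794.61 − 653.63 = 140.98 N.
|H| = √(H_x² + H_y²) = √((1414.6)² + (140.98)²) = 1421.6 N.

|H| ≈ 1420 N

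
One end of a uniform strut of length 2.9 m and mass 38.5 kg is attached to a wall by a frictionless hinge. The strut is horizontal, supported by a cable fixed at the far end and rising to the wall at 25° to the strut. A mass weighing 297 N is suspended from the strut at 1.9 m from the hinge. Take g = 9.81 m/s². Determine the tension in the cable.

Take torques about the hinge: T sin 25° · 2.9 = 38.5×9.81×1.45 + 297×1.9 = 1111.9 N·m.
So T = 1111.9 / (0.4226 × 2.9) = 907.27 N.

T ≈ 907 N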